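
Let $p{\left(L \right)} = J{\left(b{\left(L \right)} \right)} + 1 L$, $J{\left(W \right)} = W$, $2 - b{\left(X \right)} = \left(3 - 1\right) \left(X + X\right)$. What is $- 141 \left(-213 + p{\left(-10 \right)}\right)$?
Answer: $25521$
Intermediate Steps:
$b{\left(X \right)} = 2 - 4 X$ ($b{\left(X \right)} = 2 - \left(3 - 1\right) \left(X + X\right) = 2 - 2 \cdot 2 X = 2 - 4 X$)
$p{\left(L \right)} = 2 - 3 L$ ($p{\left(L \right)} = \left(2 - 4 L\right) + 1 L = \left(2 - 4 L\right) + L = 2 - 3 L$)
$- 141 \left(-213 + p{\left(-10 \right)}\right) = - 141 \left(-213 + \left(2 - -30\right)\right) = - 141 \left(-213 + \left(2 + 30\right)\right) = - 141 \left(-213 + 32\right) = \left(-141\right) \left(-181\right) = 25521$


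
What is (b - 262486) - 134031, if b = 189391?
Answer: -207126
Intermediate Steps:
(b - 262486) - 134031 = (189391 - 262486) - 134031 = -73095 - 134031 = -207126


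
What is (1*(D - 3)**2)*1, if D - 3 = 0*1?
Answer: 0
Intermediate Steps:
D = 3 (D = 3 + 0*1 = 3 + 0 = 3)
(1*(D - 3)**2)*1 = (1*(3 - 3)**2)*1 = (1*0**2)*1 = (1*0)*1 = 0*1 = 0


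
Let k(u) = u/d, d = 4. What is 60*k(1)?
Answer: 15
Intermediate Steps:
k(u) = u/4
60*k(1) = 60*((¼)*1) = 60*(¼) = 15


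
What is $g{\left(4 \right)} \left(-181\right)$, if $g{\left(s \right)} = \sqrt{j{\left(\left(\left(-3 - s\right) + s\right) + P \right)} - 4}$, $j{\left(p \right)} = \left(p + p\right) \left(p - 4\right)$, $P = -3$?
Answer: $- 362 \sqrt{29} \approx -1949.4$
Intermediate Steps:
$j{\left(p \right)} = 2 p \left(-4 + p\right)$
$g{\left(s \right)} = 2 \sqrt{29}$ ($g{\left(s \right)} = \sqrt{2 \left(\left(\left(-3 - s\right) + s\right) - 3\right) \left(-4 + \left(\left(\left(-3 - s\right) + s\right) - 3\right)\right) - 4} = \sqrt{2 \left(-3 - 3\right) \left(-4 - 6\right) - 4} = \sqrt{2 \left(-6\right) \left(-4 - 6\right) - 4} = \sqrt{2 \left(-6\right) \left(-10\right) - 4} = \sqrt{120 - 4} = \sqrt{116} = 2 \sqrt{29}$)
$g{\left(4 \right)} \left(-181\right) = 2 \sqrt{29} \left(-181\right) = - 362 \sqrt{29}$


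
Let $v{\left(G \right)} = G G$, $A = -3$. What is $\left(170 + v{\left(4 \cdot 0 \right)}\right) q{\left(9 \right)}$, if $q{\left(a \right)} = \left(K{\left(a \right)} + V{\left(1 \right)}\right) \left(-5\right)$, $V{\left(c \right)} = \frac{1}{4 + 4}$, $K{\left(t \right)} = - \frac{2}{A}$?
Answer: $- \frac{8075}{12} \approx -672.92$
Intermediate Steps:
$K{\left(t \right)} = \frac{2}{3}$ ($K{\left(t \right)} = - \frac{2}{-3} = \left(-2\right) \left(- \frac{1}{3}\right) = \frac{2}{3}$)
$v{\left(G \right)} = G^{2}$
$V{\left(c \right)} = \frac{1}{8}$
$q{\left(a \right)} = - \frac{95}{24}$ ($q{\left(a \right)} = \left(\frac{2}{3} + \frac{1}{8}\right) \left(-5\right) = \frac{19}{24} \left(-5\right) = - \frac{95}{24}$)
$\left(170 + v{\left(4 \cdot 0 \right)}\right) q{\left(9 \right)} = \left(170 + \left(4 \cdot 0\right)^{2}\right) \left(- \frac{95}{24}\right) = \left(170 + 0^{2}\right) \left(- \frac{95}{24}\right) = \left(170 + 0\right) \left(- \frac{95}{24}\right) = 170 \left(- \frac{95}{24}\right) = - \frac{8075}{12}$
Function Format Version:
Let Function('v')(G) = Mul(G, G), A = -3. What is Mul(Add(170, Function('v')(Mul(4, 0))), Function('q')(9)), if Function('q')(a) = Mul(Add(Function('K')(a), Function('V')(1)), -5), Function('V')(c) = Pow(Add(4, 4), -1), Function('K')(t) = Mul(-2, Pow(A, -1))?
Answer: Rational(-8075, 12) ≈ -672.92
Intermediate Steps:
Function('K')(t) = Rational(2, 3) (Function('K')(t) = Mul(-2, Pow(-3, -1)) = Mul(-2, Rational(-1, 3)) = Rational(2, 3))
Function('v')(G) = Pow(G, 2)
Function('V')(c) = Rational(1, 8) (Function('V')(c) = Pow(8, -1) = Rational(1, 8))
Function('q')(a) = Rational(-95, 24) (Function('q')(a) = Mul(Add(Rational(2, 3), Rational(1, 8)), -5) = Mul(Rational(19, 24), -5) = Rational(-95, 24))
Mul(Add(170, Function('v')(Mul(4, 0))), Function('q')(9)) = Mul(Add(170, Pow(Mul(4, 0), 2)), Rational(-95, 24)) = Mul(Add(170, Pow(0, 2)), Rational(-95, 24)) = Mul(Add(170, 0), Rational(-95, 24)) = Mul(170, Rational(-95, 24)) = Rational(-8075, 12)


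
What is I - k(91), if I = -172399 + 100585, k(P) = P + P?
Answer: -71996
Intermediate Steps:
k(P) = 2*P
I = -71814
I - k(91) = -71814 - 2*91 = -71814 - 1*182 = -71814 - 182 = -71996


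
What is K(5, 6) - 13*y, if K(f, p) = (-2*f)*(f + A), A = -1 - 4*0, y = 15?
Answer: -235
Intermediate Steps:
A = -1 (A = -1 + 0 = -1)
K(f, p) = -2*f*(-1 + f) (K(f, p) = (-2*f)*(f - 1) = (-2*f)*(-1 + f) = -2*f*(-1 + f))
K(5, 6) - 13*y = 2*5*(1 - 1*5) - 13*15 = 2*5*(1 - 5) - 195 = 2*5*(-4) - 195 = -40 - 195 = -235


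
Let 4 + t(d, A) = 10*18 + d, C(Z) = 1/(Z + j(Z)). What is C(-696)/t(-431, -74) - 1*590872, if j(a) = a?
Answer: -209735925119/354960 ≈ -5.9087e+5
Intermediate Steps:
C(Z) = 1/(2*Z) (C(Z) = 1/(Z + Z) = 1/(2*Z))
t(d, A) = 176 + d (t(d, A) = -4 + (10*18 + d) = -4 + (180 + d) = 176 + d)
C(-696)/t(-431, -74) - 1*590872 = ((½)/(-696))/(176 - 431) - 1*590872 = ((½)*(-1/696))/(-255) - 590872 = -1/1392*(-1/255) - 590872 = 1/354960 - 590872 = -209735925119/354960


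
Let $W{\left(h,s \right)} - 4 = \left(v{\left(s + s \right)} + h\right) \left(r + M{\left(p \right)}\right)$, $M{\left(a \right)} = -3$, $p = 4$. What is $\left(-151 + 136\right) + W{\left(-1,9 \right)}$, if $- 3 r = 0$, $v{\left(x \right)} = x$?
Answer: $-62$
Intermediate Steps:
$r = 0$ ($r = \left(- \frac{1}{3}\right) 0 = 0$)
$W{\left(h,s \right)} = 4 - 6 s - 3 h$ ($W{\left(h,s \right)} = 4 + \left(\left(s + s\right) + h\right) \left(0 - 3\right) = 4 + \left(2 s + h\right) \left(-3\right) = 4 + \left(h + 2 s\right) \left(-3\right) = 4 - \left(3 h + 6 s\right) = 4 - 6 s - 3 h$)
$\left(-151 + 136\right) + W{\left(-1,9 \right)} = \left(-151 + 136\right) - 47 = -15 + \left(4 - 54 + 3\right) = -15 - 47 = -62$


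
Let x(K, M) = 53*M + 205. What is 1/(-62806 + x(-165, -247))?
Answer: -1/75692 ≈ -1.3211e-5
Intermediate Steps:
x(K, M) = 205 + 53*M
1/(-62806 + x(-165, -247)) = 1/(-62806 + (205 + 53*(-247))) = 1/(-62806 + (205 - 13091)) = 1/(-62806 - 12886) = 1/(-75692) = -1/75692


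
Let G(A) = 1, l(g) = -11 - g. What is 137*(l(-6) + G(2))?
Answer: -548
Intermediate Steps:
137*(l(-6) + G(2)) = 137*((-11 - 1*(-6)) + 1) = 137*((-11 + 6) + 1) = 137*(-5 + 1) = 137*(-4) = -548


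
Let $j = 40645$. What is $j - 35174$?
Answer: $5471$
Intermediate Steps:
$j - 35174 = 40645 - 35174 = 5471$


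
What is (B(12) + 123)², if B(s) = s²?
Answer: 71289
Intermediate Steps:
(B(12) + 123)² = (12² + 123)² = (144 + 123)² = 267² = 71289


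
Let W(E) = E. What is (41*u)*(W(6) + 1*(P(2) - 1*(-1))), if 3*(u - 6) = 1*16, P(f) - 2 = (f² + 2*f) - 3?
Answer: 19516/3 ≈ 6505.3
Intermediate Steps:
P(f) = -1 + f² + 2*f (P(f) = 2 + ((f² + 2*f) - 3) = 2 + (-3 + f² + 2*f) = -1 + f² + 2*f)
u = 34/3 (u = 6 + (1*16)/3 = 6 + (⅓)*16 = 6 + 16/3 = 34/3 ≈ 11.333)
(41*u)*(W(6) + 1*(P(2) - 1*(-1))) = (41*(34/3))*(6 + 1*((-1 + 2² + 2*2) - 1*(-1))) = 1394*(6 + 1*((-1 + 4 + 4) + 1))/3 = 1394*(6 + 1*(7 + 1))/3 = 1394*(6 + 1*8)/3 = 1394*(6 + 8)/3 = (1394/3)*14 = 19516/3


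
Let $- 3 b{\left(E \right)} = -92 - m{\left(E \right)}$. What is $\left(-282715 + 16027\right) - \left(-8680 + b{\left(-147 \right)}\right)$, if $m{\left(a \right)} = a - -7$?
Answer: $-257992$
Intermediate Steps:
$m{\left(a \right)} = 7 + a$ ($m{\left(a \right)} = a + 7 = 7 + a$)
$b{\left(E \right)} = 33 + \frac{E}{3}$ ($b{\left(E \right)} = - \frac{-92 - \left(7 + E\right)}{3} = - \frac{-99 - E}{3} = 33 + \frac{E}{3}$)
$\left(-282715 + 16027\right) - \left(-8680 + b{\left(-147 \right)}\right) = \left(-282715 + 16027\right) + \left(8680 - \left(33 + \frac{1}{3} \left(-147\right)\right)\right) = -266688 + \left(8680 - \left(33 - 49\right)\right) = -266688 + \left(8680 - -16\right) = -266688 + \left(8680 + 16\right) = -266688 + 8696 = -257992$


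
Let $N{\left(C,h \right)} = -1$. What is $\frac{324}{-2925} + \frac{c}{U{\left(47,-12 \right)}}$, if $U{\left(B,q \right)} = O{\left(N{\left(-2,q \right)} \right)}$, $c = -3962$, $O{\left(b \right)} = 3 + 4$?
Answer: $- \frac{183986}{325} \approx -566.11$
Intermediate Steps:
$O{\left(b \right)} = 7$
$U{\left(B,q \right)} = 7$
$\frac{324}{-2925} + \frac{c}{U{\left(47,-12 \right)}} = \frac{324}{-2925} - \frac{3962}{7} = 324 \left(- \frac{1}{2925}\right) - 566 = - \frac{36}{325} - 566 = - \frac{183986}{325}$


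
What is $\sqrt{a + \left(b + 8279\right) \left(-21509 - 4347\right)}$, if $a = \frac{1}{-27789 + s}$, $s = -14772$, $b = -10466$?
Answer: $\frac{\sqrt{11381283975548039}}{14187} \approx 7519.8$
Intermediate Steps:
$a = - \frac{1}{42561}$ ($a = \frac{1}{-27789 - 14772} = \frac{1}{-42561} = - \frac{1}{42561} \approx -2.3496 \cdot 10^{-5}$)
$\sqrt{a + \left(b + 8279\right) \left(-21509 - 4347\right)} = \sqrt{- \frac{1}{42561} + \left(-10466 + 8279\right) \left(-21509 - 4347\right)} = \sqrt{- \frac{1}{42561} - -56547072} = \sqrt{- \frac{1}{42561} + 56547072} = \sqrt{\frac{2406699931391}{42561}} = \frac{\sqrt{11381283975548039}}{14187}$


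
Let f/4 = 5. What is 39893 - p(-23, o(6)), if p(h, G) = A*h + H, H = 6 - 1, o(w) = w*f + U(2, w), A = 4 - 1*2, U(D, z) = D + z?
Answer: 39934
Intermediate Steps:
f = 20 (f = 4*5 = 20)
A = 2 (A = 4 - 2 = 2)
o(w) = 2 + 21*w (o(w) = w*20 + (2 + w) = 20*w + (2 + w) = 2 + 21*w)
H = 5
p(h, G) = 5 + 2*h (p(h, G) = 2*h + 5 = 5 + 2*h)
39893 - p(-23, o(6)) = 39893 - (5 + 2*(-23)) = 39893 - (5 - 46) = 39893 - 1*(-41) = 39893 + 41 = 39934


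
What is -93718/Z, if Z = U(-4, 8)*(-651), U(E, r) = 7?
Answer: 93718/4557 ≈ 20.566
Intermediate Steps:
Z = -4557 (Z = 7*(-651) = -4557)
-93718/Z = -93718/(-4557) = -93718*(-1/4557) = 93718/4557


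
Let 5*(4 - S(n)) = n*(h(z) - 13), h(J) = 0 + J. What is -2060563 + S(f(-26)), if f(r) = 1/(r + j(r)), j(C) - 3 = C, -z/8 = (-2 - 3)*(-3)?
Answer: -72119584/35 ≈ -2.0606e+6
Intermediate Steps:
z = -120 (z = -8*(-2 - 3)*(-3) = -(-40)*(-3) = -8*15 = -120)
j(C) = 3 + C
h(J) = J
f(r) = 1/(3 + 2*r) (f(r) = 1/(r + (3 + r)) = 1/(3 + 2*r))
S(n) = 4 + 133*n/5 (S(n) = 4 - n*(-120 - 13)/5 = 4 - n*(-133)/5 = 4 - (-133)*n/5 = 4 + 133*n/5)
-2060563 + S(f(-26)) = -2060563 + (4 + 133/(5*(3 + 2*(-26)))) = -2060563 + (4 + 133/(5*(3 - 52))) = -2060563 + (4 + (133/5)/(-49)) = -2060563 + (4 + (133/5)*(-1/49)) = -2060563 + (4 - 19/35) = -2060563 + 121/35 = -72119584/35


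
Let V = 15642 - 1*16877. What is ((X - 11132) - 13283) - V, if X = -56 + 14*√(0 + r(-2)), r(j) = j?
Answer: -23236 + 14*I*√2 ≈ -23236.0 + 19.799*I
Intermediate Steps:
V = -1235 (V = 15642 - 16877 = -1235)
X = -56 + 14*I*√2 (X = -56 + 14*√(0 - 2) = -56 + 14*√(-2) = -56 + 14*(I*√2) = -56 + 14*I*√2 ≈ -56.0 + 19.799*I)
((X - 11132) - 13283) - V = (((-56 + 14*I*√2) - 11132) - 13283) - 1*(-1235) = ((-11188 + 14*I*√2) - 13283) + 1235 = (-24471 + 14*I*√2) + 1235 = -23236 + 14*I*√2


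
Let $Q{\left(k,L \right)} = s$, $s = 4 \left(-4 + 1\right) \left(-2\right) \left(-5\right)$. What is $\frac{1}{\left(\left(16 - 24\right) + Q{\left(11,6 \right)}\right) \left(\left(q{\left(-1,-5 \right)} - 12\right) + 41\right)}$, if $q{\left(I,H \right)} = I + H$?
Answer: $- \frac{1}{2944} \approx -0.00033967$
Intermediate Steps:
$s = -120$ ($s = 4 \left(-3\right) \left(-2\right) \left(-5\right) = \left(-12\right) \left(-2\right) \left(-5\right) = 24 \left(-5\right) = -120$)
$q{\left(I,H \right)} = H + I$
$Q{\left(k,L \right)} = -120$
$\frac{1}{\left(\left(16 - 24\right) + Q{\left(11,6 \right)}\right) \left(\left(q{\left(-1,-5 \right)} - 12\right) + 41\right)} = \frac{1}{\left(\left(16 - 24\right) - 120\right) \left(\left(\left(-5 - 1\right) - 12\right) + 41\right)} = \frac{1}{\left(-8 - 120\right) \left(\left(-6 - 12\right) + 41\right)} = \frac{1}{\left(-128\right) \left(-18 + 41\right)} = \frac{1}{\left(-128\right) 23} = \frac{1}{-2944} = - \frac{1}{2944}$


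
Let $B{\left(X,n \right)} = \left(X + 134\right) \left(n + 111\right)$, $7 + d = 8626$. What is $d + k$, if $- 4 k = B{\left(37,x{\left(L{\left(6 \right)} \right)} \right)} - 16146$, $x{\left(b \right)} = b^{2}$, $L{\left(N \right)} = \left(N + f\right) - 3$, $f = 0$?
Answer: $\frac{15051}{2} \approx 7525.5$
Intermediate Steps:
$d = 8619$ ($d = -7 + 8626 = 8619$)
$L{\left(N \right)} = -3 + N$ ($L{\left(N \right)} = \left(N + 0\right) - 3 = N - 3 = -3 + N$)
$B{\left(X,n \right)} = \left(111 + n\right) \left(134 + X\right)$ ($B{\left(X,n \right)} = \left(134 + X\right) \left(111 + n\right) = \left(111 + n\right) \left(134 + X\right)$)
$k = - \frac{2187}{2}$ ($k = - \frac{\left(14874 + 111 \cdot 37 + 134 \left(-3 + 6\right)^{2} + 37 \left(-3 + 6\right)^{2}\right) - 16146}{4} = - \frac{\left(14874 + 4107 + 134 \cdot 3^{2} + 37 \cdot 3^{2}\right) - 16146}{4} = - \frac{\left(14874 + 4107 + 134 \cdot 9 + 37 \cdot 9\right) - 16146}{4} = - \frac{\left(14874 + 4107 + 1206 + 333\right) - 16146}{4} = - \frac{20520 - 16146}{4} = \left(- \frac{1}{4}\right) 4374 = - \frac{2187}{2} \approx -1093.5$)
$d + k = 8619 - \frac{2187}{2} = \frac{15051}{2}$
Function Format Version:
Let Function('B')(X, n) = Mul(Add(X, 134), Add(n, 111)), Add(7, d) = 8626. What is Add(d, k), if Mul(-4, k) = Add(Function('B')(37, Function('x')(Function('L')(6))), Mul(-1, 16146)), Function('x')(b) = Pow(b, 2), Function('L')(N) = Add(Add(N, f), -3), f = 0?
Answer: Rational(15051, 2) ≈ 7525.5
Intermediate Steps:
d = 8619 (d = Add(-7, 8626) = 8619)
Function('L')(N) = Add(-3, N) (Function('L')(N) = Add(Add(N, 0), -3) = Add(N, -3) = Add(-3, N))
Function('B')(X, n) = Mul(Add(111, n), Add(134, X)) (Function('B')(X, n) = Mul(Add(134, X), Add(111, n)) = Mul(Add(111, n), Add(134, X)))
k = Rational(-2187, 2) (k = Mul(Rational(-1, 4), Add(Add(14874, Mul(111, 37), Mul(134, Pow(Add(-3, 6), 2)), Mul(37, Pow(Add(-3, 6), 2))), Mul(-1, 16146))) = Mul(Rational(-1, 4), Add(Add(14874, 4107, Mul(134, Pow(3, 2)), Mul(37, Pow(3, 2))), -16146)) = Mul(Rational(-1, 4), Add(Add(14874, 4107, Mul(134, 9), Mul(37, 9)), -16146)) = Mul(Rational(-1, 4), Add(Add(14874, 4107, 1206, 333), -16146)) = Mul(Rational(-1, 4), Add(20520, -16146)) = Mul(Rational(-1, 4), 4374) = Rational(-2187, 2) ≈ -1093.5)
Add(d, k) = Add(8619, Rational(-2187, 2)) = Rational(15051, 2)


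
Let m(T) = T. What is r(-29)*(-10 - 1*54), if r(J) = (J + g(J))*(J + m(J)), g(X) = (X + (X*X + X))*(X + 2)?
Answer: -78583040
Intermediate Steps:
g(X) = (2 + X)*(X² + 2*X) (g(X) = (X + (X² + X))*(2 + X) = (X + (X + X²))*(2 + X) = (X² + 2*X)*(2 + X) = (2 + X)*(X² + 2*X))
r(J) = 2*J*(J + J*(4 + J² + 4*J)) (r(J) = (J + J*(4 + J² + 4*J))*(J + J) = (J + J*(4 + J² + 4*J))*(2*J) = 2*J*(J + J*(4 + J² + 4*J)))
r(-29)*(-10 - 1*54) = (2*(-29)²*(5 + (-29)² + 4*(-29)))*(-10 - 1*54) = (2*841*(5 + 841 - 116))*(-10 - 54) = (2*841*730)*(-64) = 1227860*(-64) = -78583040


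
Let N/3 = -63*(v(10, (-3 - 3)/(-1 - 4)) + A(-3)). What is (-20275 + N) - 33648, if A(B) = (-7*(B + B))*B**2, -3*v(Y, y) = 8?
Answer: -124861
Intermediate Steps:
v(Y, y) = -8/3 (v(Y, y) = -1/3*8 = -8/3)
A(B) = -14*B**3 (A(B) = (-14*B)*B**2 = -14*B**3)
N = -70938 (N = 3*(-63*(-8/3 - 14*(-3)**3)) = 3*(-63*(-8/3 - 14*(-27))) = 3*(-63*(-8/3 + 378)) = 3*(-63*1126/3) = 3*(-23646) = -70938)
(-20275 + N) - 33648 = (-20275 - 70938) - 33648 = -91213 - 33648 = -124861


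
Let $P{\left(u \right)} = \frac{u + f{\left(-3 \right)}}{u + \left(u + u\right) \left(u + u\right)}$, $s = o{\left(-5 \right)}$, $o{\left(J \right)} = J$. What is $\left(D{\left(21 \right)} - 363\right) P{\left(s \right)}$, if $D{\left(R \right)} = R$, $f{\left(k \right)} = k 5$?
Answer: $72$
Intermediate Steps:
$f{\left(k \right)} = 5 k$
$s = -5$
$P{\left(u \right)} = \frac{-15 + u}{u + 4 u^{2}}$ ($P{\left(u \right)} = \frac{u + 5 \left(-3\right)}{u + \left(u + u\right) \left(u + u\right)} = \frac{u - 15}{u + 2 u 2 u} = \frac{-15 + u}{u + 4 u^{2}}$)
$\left(D{\left(21 \right)} - 363\right) P{\left(s \right)} = \left(21 - 363\right) \frac{-15 - 5}{\left(-5\right) \left(1 + 4 \left(-5\right)\right)} = - 342 \left(\left(- \frac{1}{5}\right) \frac{1}{1 - 20} \left(-20\right)\right) = - 342 \left(\left(- \frac{1}{5}\right) \frac{1}{-19} \left(-20\right)\right) = - 342 \left(\left(- \frac{1}{5}\right) \left(- \frac{1}{19}\right) \left(-20\right)\right) = \left(-342\right) \left(- \frac{4}{19}\right) = 72$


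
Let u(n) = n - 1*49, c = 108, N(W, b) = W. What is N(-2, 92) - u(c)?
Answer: -61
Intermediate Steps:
u(n) = -49 + n (u(n) = n - 49 = -49 + n)
N(-2, 92) - u(c) = -2 - (-49 + 108) = -2 - 1*59 = -2 - 59 = -61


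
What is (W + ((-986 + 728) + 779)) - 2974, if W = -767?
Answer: -3220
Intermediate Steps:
(W + ((-986 + 728) + 779)) - 2974 = (-767 + ((-986 + 728) + 779)) - 2974 = (-767 + (-258 + 779)) - 2974 = (-767 + 521) - 2974 = -246 - 2974 = -3220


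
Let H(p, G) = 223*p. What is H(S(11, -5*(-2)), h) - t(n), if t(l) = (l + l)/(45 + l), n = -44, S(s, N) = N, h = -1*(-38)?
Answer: 2318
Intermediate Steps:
h = 38
t(l) = 2*l/(45 + l) (t(l) = (2*l)/(45 + l) = 2*l/(45 + l))
H(S(11, -5*(-2)), h) - t(n) = 223*(-5*(-2)) - 2*(-44)/(45 - 44) = 223*10 - 2*(-44)/1 = 2230 - 2*(-44) = 2230 - 1*(-88) = 2230 + 88 = 2318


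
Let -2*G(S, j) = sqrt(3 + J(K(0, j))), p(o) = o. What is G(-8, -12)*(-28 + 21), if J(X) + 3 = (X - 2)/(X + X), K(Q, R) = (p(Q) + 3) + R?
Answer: 7*sqrt(22)/12 ≈ 2.7361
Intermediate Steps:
K(Q, R) = 3 + Q + R (K(Q, R) = (Q + 3) + R = (3 + Q) + R = 3 + Q + R)
J(X) = -3 + (-2 + X)/(2*X) (J(X) = -3 + (X - 2)/(X + X) = -3 + (-2 + X)/((2*X)) = -3 + (-2 + X)*(1/(2*X)) = -3 + (-2 + X)/(2*X))
G(S, j) = -sqrt(1/2 - 1/(3 + j))/2 (G(S, j) = -sqrt(3 + (-5/2 - 1/(3 + 0 + j)))/2 = -sqrt(3 + (-5/2 - 1/(3 + j)))/2 = -sqrt(1/2 - 1/(3 + j))/2)
G(-8, -12)*(-28 + 21) = (-sqrt(2)*sqrt((1 - 12)/(3 - 12))/4)*(-28 + 21) = -sqrt(2)*sqrt(-11/(-9))/4*(-7) = -sqrt(2)*sqrt(-1/9*(-11))/4*(-7) = -sqrt(2)*sqrt(11/9)/4*(-7) = -sqrt(2)*sqrt(11)/3/4*(-7) = -sqrt(22)/12*(-7) = 7*sqrt(22)/12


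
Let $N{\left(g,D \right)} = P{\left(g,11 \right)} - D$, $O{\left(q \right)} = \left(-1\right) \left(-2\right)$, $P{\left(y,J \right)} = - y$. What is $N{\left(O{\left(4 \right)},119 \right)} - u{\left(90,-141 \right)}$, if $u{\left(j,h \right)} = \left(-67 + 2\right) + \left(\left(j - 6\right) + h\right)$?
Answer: $1$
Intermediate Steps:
$O{\left(q \right)} = 2$
$u{\left(j,h \right)} = -71 + h + j$ ($u{\left(j,h \right)} = -65 + \left(\left(-6 + j\right) + h\right) = -65 + \left(-6 + h + j\right) = -71 + h + j$)
$N{\left(g,D \right)} = - D - g$ ($N{\left(g,D \right)} = - g - D = - D - g$)
$N{\left(O{\left(4 \right)},119 \right)} - u{\left(90,-141 \right)} = \left(\left(-1\right) 119 - 2\right) - \left(-71 - 141 + 90\right) = \left(-119 - 2\right) - -122 = -121 + 122 = 1$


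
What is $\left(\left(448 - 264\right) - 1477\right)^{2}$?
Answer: $1671849$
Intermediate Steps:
$\left(\left(448 - 264\right) - 1477\right)^{2} = \left(184 - 1477\right)^{2} = \left(-1293\right)^{2} = 1671849$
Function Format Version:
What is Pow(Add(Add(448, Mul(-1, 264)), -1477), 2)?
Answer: 1671849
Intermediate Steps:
Pow(Add(Add(448, Mul(-1, 264)), -1477), 2) = Pow(Add(Add(448, -264), -1477), 2) = Pow(Add(184, -1477), 2) = Pow(-1293, 2) = 1671849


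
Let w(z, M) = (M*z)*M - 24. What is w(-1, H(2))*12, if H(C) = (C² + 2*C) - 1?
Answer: -876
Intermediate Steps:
H(C) = -1 + C² + 2*C
w(z, M) = -24 + z*M² (w(z, M) = z*M² - 24 = -24 + z*M²)
w(-1, H(2))*12 = (-24 - (-1 + 2² + 2*2)²)*12 = (-24 - (-1 + 4 + 4)²)*12 = (-24 - 1*7²)*12 = (-24 - 1*49)*12 = (-24 - 49)*12 = -73*12 = -876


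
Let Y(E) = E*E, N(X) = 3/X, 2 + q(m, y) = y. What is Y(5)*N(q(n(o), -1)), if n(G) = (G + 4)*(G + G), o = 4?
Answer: -25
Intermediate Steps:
n(G) = 2*G*(4 + G) (n(G) = (4 + G)*(2*G) = 2*G*(4 + G))
q(m, y) = -2 + y
Y(E) = E²
Y(5)*N(q(n(o), -1)) = 5²*(3/(-2 - 1)) = 25*(3/(-3)) = 25*(3*(-⅓)) = 25*(-1) = -25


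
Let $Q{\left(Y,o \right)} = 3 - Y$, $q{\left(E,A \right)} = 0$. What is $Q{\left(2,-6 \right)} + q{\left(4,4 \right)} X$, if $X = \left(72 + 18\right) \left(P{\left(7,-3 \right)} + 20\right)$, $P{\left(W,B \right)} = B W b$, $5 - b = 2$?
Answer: $1$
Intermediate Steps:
$b = 3$ ($b = 5 - 2 = 3$)
$P{\left(W,B \right)} = 3 B W$ ($P{\left(W,B \right)} = B W 3 = 3 B W$)
$X = -3870$ ($X = \left(72 + 18\right) \left(3 \left(-3\right) 7 + 20\right) = 90 \left(-63 + 20\right) = 90 \left(-43\right) = -3870$)
$Q{\left(2,-6 \right)} + q{\left(4,4 \right)} X = \left(3 - 2\right) + 0 \left(-3870\right) = \left(3 - 2\right) + 0 = 1 + 0 = 1$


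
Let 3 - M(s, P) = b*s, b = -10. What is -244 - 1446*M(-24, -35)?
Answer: 342458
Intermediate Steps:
M(s, P) = 3 + 10*s (M(s, P) = 3 - (-10)*s = 3 + 10*s)
-244 - 1446*M(-24, -35) = -244 - 1446*(3 + 10*(-24)) = -244 - 1446*(3 - 240) = -244 - 1446*(-237) = -244 + 342702 = 342458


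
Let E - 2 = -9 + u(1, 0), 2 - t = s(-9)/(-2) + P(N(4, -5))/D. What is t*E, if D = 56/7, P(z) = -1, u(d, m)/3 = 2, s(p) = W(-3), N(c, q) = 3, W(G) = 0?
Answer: -17/8 ≈ -2.1250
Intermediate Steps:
s(p) = 0
u(d, m) = 6 (u(d, m) = 3*2 = 6)
D = 8 (D = 56*(1/7) = 8)
t = 17/8 (t = 2 - (0/(-2) - 1/8) = 2 - (0*(-1/2) - 1*1/8) = 2 - (0 - 1/8) = 2 - 1*(-1/8) = 2 + 1/8 = 17/8 ≈ 2.1250)
E = -1 (E = 2 + (-9 + 6) = 2 - 3 = -1)
t*E = (17/8)*(-1) = -17/8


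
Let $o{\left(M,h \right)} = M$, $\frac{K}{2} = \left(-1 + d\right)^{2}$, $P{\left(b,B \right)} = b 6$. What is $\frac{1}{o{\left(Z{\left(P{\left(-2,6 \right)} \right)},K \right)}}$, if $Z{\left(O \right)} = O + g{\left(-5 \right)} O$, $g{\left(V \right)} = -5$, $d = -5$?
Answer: $\frac{1}{48} \approx 0.020833$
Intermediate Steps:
$P{\left(b,B \right)} = 6 b$
$Z{\left(O \right)} = - 4 O$ ($Z{\left(O \right)} = O - 5 O = - 4 O$)
$K = 72$ ($K = 2 \left(-1 - 5\right)^{2} = 2 \left(-6\right)^{2} = 2 \cdot 36 = 72$)
$\frac{1}{o{\left(Z{\left(P{\left(-2,6 \right)} \right)},K \right)}} = \frac{1}{\left(-4\right) 6 \left(-2\right)} = \frac{1}{\left(-4\right) \left(-12\right)} = \frac{1}{48}$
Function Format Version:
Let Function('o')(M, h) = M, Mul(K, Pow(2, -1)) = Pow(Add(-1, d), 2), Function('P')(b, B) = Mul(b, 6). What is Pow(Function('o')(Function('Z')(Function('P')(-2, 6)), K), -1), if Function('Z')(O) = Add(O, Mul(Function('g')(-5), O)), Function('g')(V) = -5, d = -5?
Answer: Rational(1, 48) ≈ 0.020833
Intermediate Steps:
Function('P')(b, B) = Mul(6, b)
Function('Z')(O) = Mul(-4, O) (Function('Z')(O) = Add(O, Mul(-5, O)) = Mul(-4, O))
K = 72 (K = Mul(2, Pow(Add(-1, -5), 2)) = Mul(2, Pow(-6, 2)) = Mul(2, 36) = 72)
Pow(Function('o')(Function('Z')(Function('P')(-2, 6)), K), -1) = Pow(Mul(-4, Mul(6, -2)), -1) = Pow(Mul(-4, -12), -1) = Pow(48, -1) = Rational(1, 48)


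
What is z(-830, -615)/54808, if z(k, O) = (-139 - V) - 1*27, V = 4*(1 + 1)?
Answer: -87/27404 ≈ -0.0031747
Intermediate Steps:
V = 8 (V = 4*2 = 8)
z(k, O) = -174 (z(k, O) = (-139 - 1*8) - 1*27 = (-139 - 8) - 27 = -147 - 27 = -174)
z(-830, -615)/54808 = -174/54808 = -174*1/54808 = -87/27404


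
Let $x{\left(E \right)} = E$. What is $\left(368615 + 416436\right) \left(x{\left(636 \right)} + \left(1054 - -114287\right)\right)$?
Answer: $91047859827$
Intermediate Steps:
$\left(368615 + 416436\right) \left(x{\left(636 \right)} + \left(1054 - -114287\right)\right) = \left(368615 + 416436\right) \left(636 + \left(1054 - -114287\right)\right) = 785051 \left(636 + \left(1054 + 114287\right)\right) = 785051 \left(636 + 115341\right) = 785051 \cdot 115977 = 91047859827$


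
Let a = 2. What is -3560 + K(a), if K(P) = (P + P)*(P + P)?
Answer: -3544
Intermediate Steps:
K(P) = 4*P² (K(P) = (2*P)*(2*P) = 4*P²)
-3560 + K(a) = -3560 + 4*2² = -3560 + 4*4 = -3560 + 16 = -3544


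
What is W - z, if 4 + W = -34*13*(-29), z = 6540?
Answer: 6274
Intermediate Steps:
W = 12814 (W = -4 - 34*13*(-29) = -4 - 442*(-29) = -4 + 12818 = 12814)
W - z = 12814 - 1*6540 = 12814 - 6540 = 6274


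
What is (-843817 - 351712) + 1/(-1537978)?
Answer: -1838697300363/1537978 ≈ -1.1955e+6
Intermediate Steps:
(-843817 - 351712) + 1/(-1537978) = -1195529 - 1/1537978 = -1838697300363/1537978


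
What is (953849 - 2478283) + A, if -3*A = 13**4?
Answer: -4601863/3 ≈ -1.5340e+6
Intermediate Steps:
A = -28561/3 (A = -1/3*13**4 = -1/3*28561 = -28561/3 ≈ -9520.3)
(953849 - 2478283) + A = (953849 - 2478283) - 28561/3 = -1524434 - 28561/3 = -4601863/3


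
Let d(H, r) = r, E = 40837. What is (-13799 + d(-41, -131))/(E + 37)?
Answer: -6965/20437 ≈ -0.34080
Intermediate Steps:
(-13799 + d(-41, -131))/(E + 37) = (-13799 - 131)/(40837 + 37) = -13930/40874 = -13930*1/40874 = -6965/20437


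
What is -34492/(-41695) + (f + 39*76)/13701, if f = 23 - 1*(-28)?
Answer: 199428439/190421065 ≈ 1.0473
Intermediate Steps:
f = 51 (f = 23 + 28 = 51)
-34492/(-41695) + (f + 39*76)/13701 = -34492/(-41695) + (51 + 39*76)/13701 = -34492*(-1/41695) + (51 + 2964)*(1/13701) = 34492/41695 + 3015*(1/13701) = 34492/41695 + 1005/4567 = 199428439/190421065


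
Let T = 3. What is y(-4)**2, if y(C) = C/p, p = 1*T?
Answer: 16/9 ≈ 1.7778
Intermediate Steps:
p = 3 (p = 1*3 = 3)
y(C) = C/3
y(-4)**2 = ((1/3)*(-4))**2 = (-4/3)**2 = 16/9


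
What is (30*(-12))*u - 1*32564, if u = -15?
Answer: -27164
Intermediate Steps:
(30*(-12))*u - 1*32564 = (30*(-12))*(-15) - 1*32564 = -360*(-15) - 32564 = 5400 - 32564 = -27164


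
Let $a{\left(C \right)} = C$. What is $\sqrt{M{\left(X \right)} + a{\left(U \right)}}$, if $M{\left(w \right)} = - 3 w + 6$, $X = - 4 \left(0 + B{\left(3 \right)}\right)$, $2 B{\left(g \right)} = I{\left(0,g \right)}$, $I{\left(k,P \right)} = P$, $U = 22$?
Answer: $\sqrt{46} \approx 6.7823$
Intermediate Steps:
$B{\left(g \right)} = \frac{g}{2}$
$X = -6$ ($X = - 4 \left(0 + \frac{1}{2} \cdot 3\right) = - 4 \left(0 + \frac{3}{2}\right) = \left(-4\right) \frac{3}{2} = -6$)
$M{\left(w \right)} = 6 - 3 w$
$\sqrt{M{\left(X \right)} + a{\left(U \right)}} = \sqrt{\left(6 - -18\right) + 22} = \sqrt{\left(6 + 18\right) + 22} = \sqrt{24 + 22} = \sqrt{46}$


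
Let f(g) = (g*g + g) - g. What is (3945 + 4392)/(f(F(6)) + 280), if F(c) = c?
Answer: 8337/316 ≈ 26.383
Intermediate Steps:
f(g) = g² (f(g) = (g² + g) - g = (g + g²) - g = g²)
(3945 + 4392)/(f(F(6)) + 280) = (3945 + 4392)/(6² + 280) = 8337/(36 + 280) = 8337/316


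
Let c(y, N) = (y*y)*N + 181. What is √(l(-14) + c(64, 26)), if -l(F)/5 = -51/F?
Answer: √20905122/14 ≈ 326.59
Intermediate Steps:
l(F) = 255/F (l(F) = -(-255)/F = 255/F)
c(y, N) = 181 + N*y² (c(y, N) = y²*N + 181 = N*y² + 181 = 181 + N*y²)
√(l(-14) + c(64, 26)) = √(255/(-14) + (181 + 26*64²)) = √(255*(-1/14) + (181 + 26*4096)) = √(-255/14 + (181 + 106496)) = √(-255/14 + 106677) = √(1493223/14) = √20905122/14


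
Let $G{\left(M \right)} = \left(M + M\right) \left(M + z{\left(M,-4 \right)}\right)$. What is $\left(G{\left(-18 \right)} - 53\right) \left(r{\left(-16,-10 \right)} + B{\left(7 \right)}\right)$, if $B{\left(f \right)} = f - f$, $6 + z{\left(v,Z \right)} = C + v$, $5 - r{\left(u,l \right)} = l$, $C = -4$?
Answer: $24045$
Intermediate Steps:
$r{\left(u,l \right)} = 5 - l$
$z{\left(v,Z \right)} = -10 + v$ ($z{\left(v,Z \right)} = -6 + \left(-4 + v\right) = -10 + v$)
$B{\left(f \right)} = 0$
$G{\left(M \right)} = 2 M \left(-10 + 2 M\right)$ ($G{\left(M \right)} = \left(M + M\right) \left(M + \left(-10 + M\right)\right) = 2 M \left(-10 + 2 M\right)$)
$\left(G{\left(-18 \right)} - 53\right) \left(r{\left(-16,-10 \right)} + B{\left(7 \right)}\right) = \left(4 \left(-18\right) \left(-5 - 18\right) - 53\right) \left(\left(5 - -10\right) + 0\right) = \left(4 \left(-18\right) \left(-23\right) - 53\right) \left(\left(5 + 10\right) + 0\right) = \left(1656 - 53\right) \left(15 + 0\right) = 1603 \cdot 15 = 24045$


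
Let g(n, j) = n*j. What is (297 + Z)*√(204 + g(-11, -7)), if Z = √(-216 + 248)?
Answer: √281*(297 + 4*√2) ≈ 5073.5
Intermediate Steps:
g(n, j) = j*n
Z = 4*√2 (Z = √32 = 4*√2 ≈ 5.6569)
(297 + Z)*√(204 + g(-11, -7)) = (297 + 4*√2)*√(204 - 7*(-11)) = (297 + 4*√2)*√(204 + 77) = (297 + 4*√2)*√281 = √281*(297 + 4*√2)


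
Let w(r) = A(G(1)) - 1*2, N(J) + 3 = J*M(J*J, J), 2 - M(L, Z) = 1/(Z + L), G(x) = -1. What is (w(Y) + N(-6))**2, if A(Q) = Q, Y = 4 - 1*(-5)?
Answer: 7921/25 ≈ 316.84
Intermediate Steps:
Y = 9 (Y = 4 + 5 = 9)
M(L, Z) = 2 - 1/(L + Z) (M(L, Z) = 2 - 1/(Z + L) = 2 - 1/(L + Z))
N(J) = -3 + J*(-1 + 2*J + 2*J**2)/(J + J**2) (N(J) = -3 + J*((-1 + 2*(J*J) + 2*J)/(J*J + J)) = -3 + J*((-1 + 2*J**2 + 2*J)/(J**2 + J)) = -3 + J*((-1 + 2*J + 2*J**2)/(J + J**2)) = -3 + J*(-1 + 2*J + 2*J**2)/(J + J**2))
w(r) = -3 (w(r) = -1 - 1*2 = -1 - 2 = -3)
(w(Y) + N(-6))**2 = (-3 + (-4 - 1*(-6) + 2*(-6)**2)/(1 - 6))**2 = (-3 + (-4 + 6 + 2*36)/(-5))**2 = (-3 - (-4 + 6 + 72)/5)**2 = (-3 - 1/5*74)**2 = (-3 - 74/5)**2 = (-89/5)**2 = 7921/25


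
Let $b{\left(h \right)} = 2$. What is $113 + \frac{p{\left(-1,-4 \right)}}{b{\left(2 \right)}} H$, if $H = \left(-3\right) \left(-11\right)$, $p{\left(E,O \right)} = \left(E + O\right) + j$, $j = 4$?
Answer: $\frac{193}{2} \approx 96.5$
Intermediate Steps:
$p{\left(E,O \right)} = 4 + E + O$ ($p{\left(E,O \right)} = \left(E + O\right) + 4 = 4 + E + O$)
$H = 33$
$113 + \frac{p{\left(-1,-4 \right)}}{b{\left(2 \right)}} H = 113 + \frac{4 - 1 - 4}{2} \cdot 33 = 113 + \left(-1\right) \frac{1}{2} \cdot 33 = 113 - \frac{33}{2} = \frac{193}{2}$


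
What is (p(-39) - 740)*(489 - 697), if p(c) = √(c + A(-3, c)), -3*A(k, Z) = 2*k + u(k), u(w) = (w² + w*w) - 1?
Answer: 153920 - 1664*I*√6/3 ≈ 1.5392e+5 - 1358.7*I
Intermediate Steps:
u(w) = -1 + 2*w² (u(w) = (w² + w²) - 1 = 2*w² - 1 = -1 + 2*w²)
A(k, Z) = ⅓ - 2*k/3 - 2*k²/3 (A(k, Z) = -(2*k + (-1 + 2*k²))/3 = -(-1 + 2*k + 2*k²)/3 = ⅓ - 2*k/3 - 2*k²/3)
p(c) = √(-11/3 + c) (p(c) = √(c + (⅓ - ⅔*(-3) - ⅔*(-3)²)) = √(c + (⅓ + 2 - ⅔*9)) = √(c + (⅓ + 2 - 6)) = √(c - 11/3) = √(-11/3 + c))
(p(-39) - 740)*(489 - 697) = (√(-33 + 9*(-39))/3 - 740)*(489 - 697) = (√(-33 - 351)/3 - 740)*(-208) = (√(-384)/3 - 740)*(-208) = ((8*I*√6)/3 - 740)*(-208) = (8*I*√6/3 - 740)*(-208) = (-740 + 8*I*√6/3)*(-208) = 153920 - 1664*I*√6/3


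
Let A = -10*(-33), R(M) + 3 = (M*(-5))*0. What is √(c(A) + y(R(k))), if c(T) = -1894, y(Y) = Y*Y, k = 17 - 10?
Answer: I*√1885 ≈ 43.417*I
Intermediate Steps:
k = 7
R(M) = -3 (R(M) = -3 + (M*(-5))*0 = -3 - 5*M*0 = -3 + 0 = -3)
y(Y) = Y²
A = 330
√(c(A) + y(R(k))) = √(-1894 + (-3)²) = √(-1894 + 9) = √(-1885) = I*√1885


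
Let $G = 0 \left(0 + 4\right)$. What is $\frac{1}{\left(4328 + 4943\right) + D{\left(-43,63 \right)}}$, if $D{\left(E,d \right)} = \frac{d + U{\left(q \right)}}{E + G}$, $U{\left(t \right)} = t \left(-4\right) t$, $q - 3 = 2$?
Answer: $\frac{43}{398690} \approx 0.00010785$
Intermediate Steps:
$q = 5$ ($q = 3 + 2 = 5$)
$G = 0$ ($G = 0 \cdot 4 = 0$)
$U{\left(t \right)} = - 4 t^{2}$ ($U{\left(t \right)} = - 4 t t = - 4 t^{2}$)
$D{\left(E,d \right)} = \frac{-100 + d}{E}$ ($D{\left(E,d \right)} = \frac{d - 4 \cdot 5^{2}}{E + 0} = \frac{d - 100}{E} = \frac{-100 + d}{E}$)
$\frac{1}{\left(4328 + 4943\right) + D{\left(-43,63 \right)}} = \frac{1}{\left(4328 + 4943\right) + \frac{-100 + 63}{-43}} = \frac{1}{9271 - - \frac{37}{43}} = \frac{1}{9271 + \frac{37}{43}} = \frac{1}{\frac{398690}{43}} = \frac{43}{398690}$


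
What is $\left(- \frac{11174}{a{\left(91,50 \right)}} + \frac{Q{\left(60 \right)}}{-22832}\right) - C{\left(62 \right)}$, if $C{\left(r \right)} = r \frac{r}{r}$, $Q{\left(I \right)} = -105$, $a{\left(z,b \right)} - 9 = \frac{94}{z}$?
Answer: $- \frac{24508686215}{20845616} \approx -1175.7$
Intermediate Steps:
$a{\left(z,b \right)} = 9 + \frac{94}{z}$
$C{\left(r \right)} = r$ ($C{\left(r \right)} = r 1 = r$)
$\left(- \frac{11174}{a{\left(91,50 \right)}} + \frac{Q{\left(60 \right)}}{-22832}\right) - C{\left(62 \right)} = \left(- \frac{11174}{9 + \frac{94}{91}} - \frac{105}{-22832}\right) - 62 = \left(- \frac{11174}{9 + 94 \cdot \frac{1}{91}} - - \frac{105}{22832}\right) - 62 = \left(- \frac{11174}{9 + \frac{94}{91}} + \frac{105}{22832}\right) - 62 = \left(- \frac{11174}{\frac{913}{91}} + \frac{105}{22832}\right) - 62 = \left(\left(-11174\right) \frac{91}{913} + \frac{105}{22832}\right) - 62 = \left(- \frac{1016834}{913} + \frac{105}{22832}\right) - 62 = - \frac{23216258023}{20845616} - 62 = - \frac{24508686215}{20845616}$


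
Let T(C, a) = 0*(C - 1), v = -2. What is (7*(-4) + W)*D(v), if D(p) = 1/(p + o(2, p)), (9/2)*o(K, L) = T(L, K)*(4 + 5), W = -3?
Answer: 31/2 ≈ 15.500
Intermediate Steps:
T(C, a) = 0 (T(C, a) = 0*(-1 + C) = 0)
o(K, L) = 0 (o(K, L) = 2*(0*(4 + 5))/9 = 2*(0*9)/9 = (2/9)*0 = 0)
D(p) = 1/p (D(p) = 1/(p + 0) = 1/p)
(7*(-4) + W)*D(v) = (7*(-4) - 3)/(-2) = (-28 - 3)*(-½) = -31*(-½) = 31/2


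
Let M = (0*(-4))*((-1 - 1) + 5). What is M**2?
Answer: 0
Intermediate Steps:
M = 0 (M = 0*(-2 + 5) = 0*3 = 0)
M**2 = 0**2 = 0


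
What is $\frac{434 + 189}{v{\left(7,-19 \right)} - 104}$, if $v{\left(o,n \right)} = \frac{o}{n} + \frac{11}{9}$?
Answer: $- \frac{106533}{17638} \approx -6.04$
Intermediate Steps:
$v{\left(o,n \right)} = \frac{11}{9} + \frac{o}{n}$ ($v{\left(o,n \right)} = \frac{o}{n} + 11 \cdot \frac{1}{9} = \frac{o}{n} + \frac{11}{9} = \frac{11}{9} + \frac{o}{n}$)
$\frac{434 + 189}{v{\left(7,-19 \right)} - 104} = \frac{434 + 189}{\left(\frac{11}{9} + \frac{7}{-19}\right) - 104} = \frac{623}{\left(\frac{11}{9} + 7 \left(- \frac{1}{19}\right)\right) - 104} = \frac{623}{\left(\frac{11}{9} - \frac{7}{19}\right) - 104} = \frac{623}{\frac{146}{171} - 104} = \frac{623}{- \frac{17638}{171}} = 623 \left(- \frac{171}{17638}\right) = - \frac{106533}{17638}$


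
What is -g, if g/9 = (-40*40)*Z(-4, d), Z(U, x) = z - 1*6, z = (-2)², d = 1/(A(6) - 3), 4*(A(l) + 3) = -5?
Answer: -28800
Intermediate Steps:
A(l) = -17/4 (A(l) = -3 + (¼)*(-5) = -3 - 5/4 = -17/4)
d = -4/29 (d = 1/(-17/4 - 3) = 1/(-29/4) = -4/29 ≈ -0.13793)
z = 4
Z(U, x) = -2 (Z(U, x) = 4 - 1*6 = 4 - 6 = -2)
g = 28800 (g = 9*(-40*40*(-2)) = 9*(-1600*(-2)) = 9*3200 = 28800)
-g = -1*28800 = -28800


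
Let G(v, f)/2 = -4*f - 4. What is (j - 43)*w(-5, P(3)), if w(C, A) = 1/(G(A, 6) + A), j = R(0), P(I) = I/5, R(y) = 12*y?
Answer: 215/277 ≈ 0.77617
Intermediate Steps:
G(v, f) = -8 - 8*f (G(v, f) = 2*(-4*f - 4) = 2*(-4 - 4*f) = -8 - 8*f)
P(I) = I/5 (P(I) = I*(1/5) = I/5)
j = 0 (j = 12*0 = 0)
w(C, A) = 1/(-56 + A) (w(C, A) = 1/((-8 - 8*6) + A) = 1/((-8 - 48) + A) = 1/(-56 + A))
(j - 43)*w(-5, P(3)) = (0 - 43)/(-56 + (1/5)*3) = -43/(-56 + 3/5) = -43/(-277/5) = -43*(-5/277) = 215/277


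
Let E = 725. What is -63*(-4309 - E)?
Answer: 317142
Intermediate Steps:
-63*(-4309 - E) = -63*(-4309 - 1*725) = -63*(-4309 - 725) = -63*(-5034) = 317142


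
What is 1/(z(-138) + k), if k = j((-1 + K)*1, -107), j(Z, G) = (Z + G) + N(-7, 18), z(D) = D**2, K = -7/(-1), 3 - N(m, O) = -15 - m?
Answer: 1/18954 ≈ 5.2759e-5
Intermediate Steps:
N(m, O) = 18 + m (N(m, O) = 3 - (-15 - m) = 3 + (15 + m) = 18 + m)
K = 7 (K = -7*(-1) = 7)
j(Z, G) = 11 + G + Z (j(Z, G) = (Z + G) + (18 - 7) = (G + Z) + 11 = 11 + G + Z)
k = -90 (k = 11 - 107 + (-1 + 7)*1 = 11 - 107 + 6*1 = 11 - 107 + 6 = -90)
1/(z(-138) + k) = 1/((-138)**2 - 90) = 1/(19044 - 90) = 1/18954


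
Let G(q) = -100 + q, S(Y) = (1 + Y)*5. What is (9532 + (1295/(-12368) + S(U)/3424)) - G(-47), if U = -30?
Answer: 25617523393/2646752 ≈ 9678.9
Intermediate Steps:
S(Y) = 5 + 5*Y
(9532 + (1295/(-12368) + S(U)/3424)) - G(-47) = (9532 + (1295/(-12368) + (5 + 5*(-30))/3424)) - (-100 - 47) = (9532 + (1295*(-1/12368) + (5 - 150)*(1/3424))) - 1*(-147) = (9532 + (-1295/12368 - 145*1/3424)) + 147 = (9532 + (-1295/12368 - 145/3424)) + 147 = (9532 - 389215/2646752) + 147 = 25228450849/2646752 + 147 = 25617523393/2646752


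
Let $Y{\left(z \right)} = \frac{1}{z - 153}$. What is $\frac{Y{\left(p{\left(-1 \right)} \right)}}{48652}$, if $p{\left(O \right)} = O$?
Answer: $- \frac{1}{7492408} \approx -1.3347 \cdot 10^{-7}$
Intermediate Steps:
$Y{\left(z \right)} = \frac{1}{-153 + z}$ ($Y{\left(z \right)} = \frac{1}{z - 153} = \frac{1}{-153 + z}$)
$\frac{Y{\left(p{\left(-1 \right)} \right)}}{48652} = \frac{1}{\left(-153 - 1\right) 48652} = \frac{1}{-154} \cdot \frac{1}{48652} = \left(- \frac{1}{154}\right) \frac{1}{48652} = - \frac{1}{7492408}$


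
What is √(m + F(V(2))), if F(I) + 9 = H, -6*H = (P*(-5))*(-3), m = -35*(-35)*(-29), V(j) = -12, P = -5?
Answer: I*√142086/2 ≈ 188.47*I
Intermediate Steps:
m = -35525 (m = 1225*(-29) = -35525)
H = 25/2 (H = -(-5*(-5))*(-3)/6 = -25*(-3)/6 = -⅙*(-75) = 25/2 ≈ 12.500)
F(I) = 7/2 (F(I) = -9 + 25/2 = 7/2)
√(m + F(V(2))) = √(-35525 + 7/2) = √(-71043/2) = I*√142086/2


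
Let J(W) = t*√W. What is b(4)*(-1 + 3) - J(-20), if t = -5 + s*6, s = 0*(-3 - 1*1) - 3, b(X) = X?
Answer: 8 + 46*I*√5 ≈ 8.0 + 102.86*I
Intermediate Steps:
s = -3 (s = 0*(-3 - 1) - 3 = 0*(-4) - 3 = 0 - 3 = -3)
t = -23 (t = -5 - 3*6 = -5 - 18 = -23)
J(W) = -23*√W
b(4)*(-1 + 3) - J(-20) = 4*(-1 + 3) - (-23)*√(-20) = 4*2 - (-23)*2*I*√5 = 8 - (-46)*I*√5 = 8 + 46*I*√5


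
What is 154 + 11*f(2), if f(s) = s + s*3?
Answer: 242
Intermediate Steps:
f(s) = 4*s (f(s) = s + 3*s = 4*s)
154 + 11*f(2) = 154 + 11*(4*2) = 154 + 11*8 = 154 + 88 = 242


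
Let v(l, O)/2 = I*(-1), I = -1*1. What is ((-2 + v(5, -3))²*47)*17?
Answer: 0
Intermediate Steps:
I = -1
v(l, O) = 2 (v(l, O) = 2*(-1*(-1)) = 2*1 = 2)
((-2 + v(5, -3))²*47)*17 = ((-2 + 2)²*47)*17 = (0²*47)*17 = (0*47)*17 = 0*17 = 0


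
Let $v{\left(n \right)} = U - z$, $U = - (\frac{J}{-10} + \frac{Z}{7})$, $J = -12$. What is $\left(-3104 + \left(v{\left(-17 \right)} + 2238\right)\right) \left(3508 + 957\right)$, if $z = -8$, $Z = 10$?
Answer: $- \frac{26898946}{7} \approx -3.8427 \cdot 10^{6}$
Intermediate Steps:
$U = - \frac{92}{35}$ ($U = - (- \frac{12}{-10} + \frac{10}{7}) = - (\left(-12\right) \left(- \frac{1}{10}\right) + 10 \cdot \frac{1}{7}) = - (\frac{6}{5} + \frac{10}{7}) = \left(-1\right) \frac{92}{35} = - \frac{92}{35} \approx -2.6286$)
$v{\left(n \right)} = \frac{188}{35}$ ($v{\left(n \right)} = - \frac{92}{35} - -8 = - \frac{92}{35} + 8 = \frac{188}{35}$)
$\left(-3104 + \left(v{\left(-17 \right)} + 2238\right)\right) \left(3508 + 957\right) = \left(-3104 + \left(\frac{188}{35} + 2238\right)\right) \left(3508 + 957\right) = \left(-3104 + \frac{78518}{35}\right) 4465 = \left(- \frac{30122}{35}\right) 4465 = - \frac{26898946}{7}$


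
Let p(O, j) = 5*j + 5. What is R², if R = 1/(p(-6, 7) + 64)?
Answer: 1/10816 ≈ 9.2456e-5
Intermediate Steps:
p(O, j) = 5 + 5*j
R = 1/104 (R = 1/((5 + 5*7) + 64) = 1/((5 + 35) + 64) = 1/(40 + 64) = 1/104 ≈ 0.0096154)
R² = (1/104)² = 1/10816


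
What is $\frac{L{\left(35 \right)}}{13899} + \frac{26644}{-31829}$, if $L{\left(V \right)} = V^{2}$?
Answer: $- \frac{331334431}{442391271} \approx -0.74896$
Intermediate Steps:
$\frac{L{\left(35 \right)}}{13899} + \frac{26644}{-31829} = \frac{35^{2}}{13899} + \frac{26644}{-31829} = 1225 \cdot \frac{1}{13899} + 26644 \left(- \frac{1}{31829}\right) = \frac{1225}{13899} - \frac{26644}{31829} = - \frac{331334431}{442391271}$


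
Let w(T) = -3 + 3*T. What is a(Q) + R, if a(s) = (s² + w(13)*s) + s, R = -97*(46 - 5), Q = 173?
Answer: 32353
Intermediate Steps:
R = -3977 (R = -97*41 = -3977)
a(s) = s² + 37*s (a(s) = (s² + (-3 + 3*13)*s) + s = (s² + (-3 + 39)*s) + s = (s² + 36*s) + s = s² + 37*s)
a(Q) + R = 173*(37 + 173) - 3977 = 173*210 - 3977 = 36330 - 3977 = 32353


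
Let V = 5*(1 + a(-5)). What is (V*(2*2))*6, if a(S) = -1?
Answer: 0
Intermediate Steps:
V = 0 (V = 5*(1 - 1) = 5*0 = 0)
(V*(2*2))*6 = (0*(2*2))*6 = (0*4)*6 = 0*6 = 0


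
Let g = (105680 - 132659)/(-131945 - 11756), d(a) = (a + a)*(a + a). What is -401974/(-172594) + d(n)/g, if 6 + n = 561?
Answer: 299592836110823/45651113 ≈ 6.5627e+6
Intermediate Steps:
n = 555 (n = -6 + 561 = 555)
d(a) = 4*a² (d(a) = (2*a)*(2*a) = 4*a²)
g = 1587/8453 (g = -26979/(-143701) = -26979*(-1/143701) = 1587/8453 ≈ 0.18774)
-401974/(-172594) + d(n)/g = -401974/(-172594) + (4*555²)/(1587/8453) = -401974*(-1/172594) + (4*308025)*(8453/1587) = 200987/86297 + 1232100*(8453/1587) = 200987/86297 + 3471647100/529 = 299592836110823/45651113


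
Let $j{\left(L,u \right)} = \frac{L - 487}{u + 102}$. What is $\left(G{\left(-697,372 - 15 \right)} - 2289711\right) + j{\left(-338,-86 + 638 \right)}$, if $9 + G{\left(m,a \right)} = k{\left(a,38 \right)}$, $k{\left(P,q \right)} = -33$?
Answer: $- \frac{499166429}{218} \approx -2.2898 \cdot 10^{6}$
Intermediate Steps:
$G{\left(m,a \right)} = -42$ ($G{\left(m,a \right)} = -9 - 33 = -42$)
$j{\left(L,u \right)} = \frac{-487 + L}{102 + u}$
$\left(G{\left(-697,372 - 15 \right)} - 2289711\right) + j{\left(-338,-86 + 638 \right)} = \left(-42 - 2289711\right) + \frac{-487 - 338}{102 + \left(-86 + 638\right)} = -2289753 + \frac{1}{102 + 552} \left(-825\right) = -2289753 + \frac{1}{654} \left(-825\right) = -2289753 - \frac{275}{218} = - \frac{499166429}{218}$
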